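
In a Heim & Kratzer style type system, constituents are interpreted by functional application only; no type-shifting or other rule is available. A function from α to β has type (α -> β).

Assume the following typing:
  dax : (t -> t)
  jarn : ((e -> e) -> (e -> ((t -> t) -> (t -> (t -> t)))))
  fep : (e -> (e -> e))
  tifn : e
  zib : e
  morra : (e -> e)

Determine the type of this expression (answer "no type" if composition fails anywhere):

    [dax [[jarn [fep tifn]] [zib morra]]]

(t -> (t -> t))

[fep tifn]: functor fep : (e -> (e -> e)), argument tifn : e; result (e -> e).
[jarn [fep tifn]]: functor jarn : ((e -> e) -> (e -> ((t -> t) -> (t -> (t -> t))))), argument [fep tifn] : (e -> e); result (e -> ((t -> t) -> (t -> (t -> t)))).
[zib morra]: functor morra : (e -> e), argument zib : e; result e.
[[jarn [fep tifn]] [zib morra]]: functor [jarn [fep tifn]] : (e -> ((t -> t) -> (t -> (t -> t)))), argument [zib morra] : e; result ((t -> t) -> (t -> (t -> t))).
[dax [[jarn [fep tifn]] [zib morra]]]: functor [[jarn [fep tifn]] [zib morra]] : ((t -> t) -> (t -> (t -> t))), argument dax : (t -> t); result (t -> (t -> t)).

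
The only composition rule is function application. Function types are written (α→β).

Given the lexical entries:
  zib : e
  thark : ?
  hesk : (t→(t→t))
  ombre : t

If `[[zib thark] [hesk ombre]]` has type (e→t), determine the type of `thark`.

(e→((t→t)→(e→t)))

[[zib thark] [hesk ombre]] is required to be (e→t). [hesk ombre] : (t→t) cannot yield (e→t) as functor, so [zib thark] : ((t→t)→(e→t)).
[zib thark] is required to be ((t→t)→(e→t)). zib : e cannot yield ((t→t)→(e→t)) as functor, so thark : (e→((t→t)→(e→t))).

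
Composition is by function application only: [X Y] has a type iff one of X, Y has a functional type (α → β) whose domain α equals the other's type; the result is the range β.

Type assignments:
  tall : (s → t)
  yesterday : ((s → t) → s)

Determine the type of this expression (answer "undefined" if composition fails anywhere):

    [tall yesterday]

s

At [tall yesterday], yesterday : ((s → t) → s) takes tall : (s → t), giving s.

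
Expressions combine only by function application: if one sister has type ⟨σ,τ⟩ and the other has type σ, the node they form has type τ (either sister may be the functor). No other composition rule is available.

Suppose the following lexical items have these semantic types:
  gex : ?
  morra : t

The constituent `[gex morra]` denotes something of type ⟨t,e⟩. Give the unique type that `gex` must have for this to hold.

[gex morra] must have type ⟨t,e⟩. The sister morra has type t; that is not a function onto ⟨t,e⟩, so gex must be the functor, of type ⟨t,⟨t,e⟩⟩.

⟨t,⟨t,e⟩⟩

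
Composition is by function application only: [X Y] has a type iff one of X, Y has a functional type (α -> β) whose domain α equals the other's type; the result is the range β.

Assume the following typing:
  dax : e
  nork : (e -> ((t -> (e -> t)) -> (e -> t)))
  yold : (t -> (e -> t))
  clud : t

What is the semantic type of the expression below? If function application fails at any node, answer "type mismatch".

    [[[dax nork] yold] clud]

[dax nork]: (e -> ((t -> (e -> t)) -> (e -> t))) applied to e yields ((t -> (e -> t)) -> (e -> t)).
[[dax nork] yold]: ((t -> (e -> t)) -> (e -> t)) applied to (t -> (e -> t)) yields (e -> t).
[[[dax nork] yold] clud]: (e -> t) with t — neither is a function whose domain matches the other; composition fails here.

type mismatch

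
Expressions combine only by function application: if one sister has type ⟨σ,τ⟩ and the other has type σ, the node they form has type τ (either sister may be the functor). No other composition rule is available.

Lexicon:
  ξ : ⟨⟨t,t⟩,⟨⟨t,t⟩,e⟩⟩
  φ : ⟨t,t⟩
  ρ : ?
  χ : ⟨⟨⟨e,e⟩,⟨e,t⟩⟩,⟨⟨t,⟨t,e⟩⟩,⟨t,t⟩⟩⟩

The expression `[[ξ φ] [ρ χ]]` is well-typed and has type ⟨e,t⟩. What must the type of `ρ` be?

For [[ξ φ] [ρ χ]] to have type ⟨e,t⟩ with [ξ φ] of type ⟨⟨t,t⟩,e⟩, [ρ χ] must be the function: [ρ χ] : ⟨⟨⟨t,t⟩,e⟩,⟨e,t⟩⟩.
For [ρ χ] to have type ⟨⟨⟨t,t⟩,e⟩,⟨e,t⟩⟩ with χ of type ⟨⟨⟨e,e⟩,⟨e,t⟩⟩,⟨⟨t,⟨t,e⟩⟩,⟨t,t⟩⟩⟩, ρ must be the function: ρ : ⟨⟨⟨⟨e,e⟩,⟨e,t⟩⟩,⟨⟨t,⟨t,e⟩⟩,⟨t,t⟩⟩⟩,⟨⟨⟨t,t⟩,e⟩,⟨e,t⟩⟩⟩.

⟨⟨⟨⟨e,e⟩,⟨e,t⟩⟩,⟨⟨t,⟨t,e⟩⟩,⟨t,t⟩⟩⟩,⟨⟨⟨t,t⟩,e⟩,⟨e,t⟩⟩⟩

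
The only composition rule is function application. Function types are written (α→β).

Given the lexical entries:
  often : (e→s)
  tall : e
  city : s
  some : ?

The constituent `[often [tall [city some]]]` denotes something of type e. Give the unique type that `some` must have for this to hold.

(s→(e→((e→s)→e)))

At [often [tall [city some]]] (required: e): often is (e→s), which is not a function with range e; hence [tall [city some]] is the functor — type ((e→s)→e).
At [tall [city some]] (required: ((e→s)→e)): tall is e, which is not a function with range ((e→s)→e); hence [city some] is the functor — type (e→((e→s)→e)).
At [city some] (required: (e→((e→s)→e))): city is s, which is not a function with range (e→((e→s)→e)); hence some is the functor — type (s→(e→((e→s)→e))).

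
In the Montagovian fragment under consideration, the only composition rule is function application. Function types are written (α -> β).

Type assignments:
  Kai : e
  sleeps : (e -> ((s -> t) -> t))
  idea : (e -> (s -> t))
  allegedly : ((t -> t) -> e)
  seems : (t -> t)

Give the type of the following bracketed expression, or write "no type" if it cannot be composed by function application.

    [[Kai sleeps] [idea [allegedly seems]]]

[Kai sleeps]: sleeps is (e -> ((s -> t) -> t)), Kai is e; result ((s -> t) -> t).
[allegedly seems]: allegedly is ((t -> t) -> e), seems is (t -> t); result e.
[idea [allegedly seems]]: idea is (e -> (s -> t)), [allegedly seems] is e; result (s -> t).
[[Kai sleeps] [idea [allegedly seems]]]: [Kai sleeps] is ((s -> t) -> t), [idea [allegedly seems]] is (s -> t); result t.

t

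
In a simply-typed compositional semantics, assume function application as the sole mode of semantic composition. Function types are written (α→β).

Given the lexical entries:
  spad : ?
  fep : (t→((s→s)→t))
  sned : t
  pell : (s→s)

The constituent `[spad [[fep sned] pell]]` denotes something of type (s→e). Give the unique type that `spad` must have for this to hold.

At [spad [[fep sned] pell]] (required: (s→e)): [[fep sned] pell] is t, which is not a function with range (s→e); hence spad is the functor — type (t→(s→e)).

(t→(s→e))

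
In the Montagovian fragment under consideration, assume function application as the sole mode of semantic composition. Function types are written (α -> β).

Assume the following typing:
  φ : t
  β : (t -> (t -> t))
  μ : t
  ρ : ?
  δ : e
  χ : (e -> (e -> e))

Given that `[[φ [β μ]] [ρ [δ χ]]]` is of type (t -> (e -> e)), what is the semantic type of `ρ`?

For [[φ [β μ]] [ρ [δ χ]]] to have type (t -> (e -> e)) with [φ [β μ]] of type t, [ρ [δ χ]] must be the function: [ρ [δ χ]] : (t -> (t -> (e -> e))).
For [ρ [δ χ]] to have type (t -> (t -> (e -> e))) with [δ χ] of type (e -> e), ρ must be the function: ρ : ((e -> e) -> (t -> (t -> (e -> e)))).

((e -> e) -> (t -> (t -> (e -> e))))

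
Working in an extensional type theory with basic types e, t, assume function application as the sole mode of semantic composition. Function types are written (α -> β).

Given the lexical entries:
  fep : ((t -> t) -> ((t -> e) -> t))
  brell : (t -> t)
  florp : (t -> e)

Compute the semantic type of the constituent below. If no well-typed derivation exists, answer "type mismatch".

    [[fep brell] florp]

[fep brell]: functor fep : ((t -> t) -> ((t -> e) -> t)), argument brell : (t -> t); result ((t -> e) -> t).
[[fep brell] florp]: functor [fep brell] : ((t -> e) -> t), argument florp : (t -> e); result t.

t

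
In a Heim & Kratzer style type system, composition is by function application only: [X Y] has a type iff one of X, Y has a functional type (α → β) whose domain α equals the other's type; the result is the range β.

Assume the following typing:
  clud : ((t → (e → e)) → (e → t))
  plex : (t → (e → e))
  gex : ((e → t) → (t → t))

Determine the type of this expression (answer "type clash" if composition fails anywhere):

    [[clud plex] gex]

[clud plex] — clud of type ((t → (e → e)) → (e → t)) combines with plex of type (t → (e → e)): type (e → t).
[[clud plex] gex] — gex of type ((e → t) → (t → t)) combines with [clud plex] of type (e → t): type (t → t).

(t → t)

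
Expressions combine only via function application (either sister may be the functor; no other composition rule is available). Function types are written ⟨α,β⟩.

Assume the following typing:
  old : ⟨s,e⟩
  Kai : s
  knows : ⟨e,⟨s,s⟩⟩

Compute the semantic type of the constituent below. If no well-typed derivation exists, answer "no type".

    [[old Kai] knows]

⟨s,s⟩

[old Kai]: old is ⟨s,e⟩, Kai is s; result e.
[[old Kai] knows]: knows is ⟨e,⟨s,s⟩⟩, [old Kai] is e; result ⟨s,s⟩.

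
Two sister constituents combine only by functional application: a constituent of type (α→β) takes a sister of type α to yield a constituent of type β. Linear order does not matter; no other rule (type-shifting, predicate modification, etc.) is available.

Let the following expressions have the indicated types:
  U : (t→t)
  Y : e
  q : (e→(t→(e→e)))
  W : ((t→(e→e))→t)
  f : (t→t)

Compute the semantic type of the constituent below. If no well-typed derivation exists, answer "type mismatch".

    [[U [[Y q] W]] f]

[Y q]: q is (e→(t→(e→e))), Y is e; result (t→(e→e)).
[[Y q] W]: W is ((t→(e→e))→t), [Y q] is (t→(e→e)); result t.
[U [[Y q] W]]: U is (t→t), [[Y q] W] is t; result t.
[[U [[Y q] W]] f]: f is (t→t), [U [[Y q] W]] is t; result t.

t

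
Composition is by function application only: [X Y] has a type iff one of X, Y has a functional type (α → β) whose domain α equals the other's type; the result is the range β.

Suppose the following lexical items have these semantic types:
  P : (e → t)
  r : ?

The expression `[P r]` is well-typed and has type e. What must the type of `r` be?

((e → t) → e)

For [P r] to have type e with P of type (e → t), r must be the function: r : ((e → t) → e).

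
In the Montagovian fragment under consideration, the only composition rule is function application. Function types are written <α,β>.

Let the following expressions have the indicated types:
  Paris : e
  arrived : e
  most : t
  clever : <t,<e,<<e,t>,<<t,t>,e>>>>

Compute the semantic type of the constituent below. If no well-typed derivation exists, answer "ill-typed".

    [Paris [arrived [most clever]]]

[most clever]: <t,<e,<<e,t>,<<t,t>,e>>>> applied to t yields <e,<<e,t>,<<t,t>,e>>>.
[arrived [most clever]]: <e,<<e,t>,<<t,t>,e>>> applied to e yields <<e,t>,<<t,t>,e>>.
At [Paris [arrived [most clever]]]: neither e nor <<e,t>,<<t,t>,e>> can take the other as argument; the node is ill-typed.

ill-typed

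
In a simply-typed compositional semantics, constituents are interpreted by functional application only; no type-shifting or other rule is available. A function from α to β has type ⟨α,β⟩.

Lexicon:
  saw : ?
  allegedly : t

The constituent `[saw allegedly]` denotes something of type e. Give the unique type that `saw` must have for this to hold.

⟨t,e⟩

[saw allegedly] is required to be e. allegedly : t cannot yield e as functor, so saw : ⟨t,e⟩.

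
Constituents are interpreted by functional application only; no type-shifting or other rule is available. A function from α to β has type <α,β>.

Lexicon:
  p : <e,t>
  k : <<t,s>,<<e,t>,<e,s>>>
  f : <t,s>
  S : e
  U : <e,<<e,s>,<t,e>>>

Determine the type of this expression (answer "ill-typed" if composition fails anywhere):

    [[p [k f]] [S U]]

<t,e>

[k f]: functor k : <<t,s>,<<e,t>,<e,s>>>, argument f : <t,s>; result <<e,t>,<e,s>>.
[p [k f]]: functor [k f] : <<e,t>,<e,s>>, argument p : <e,t>; result <e,s>.
[S U]: functor U : <e,<<e,s>,<t,e>>>, argument S : e; result <<e,s>,<t,e>>.
[[p [k f]] [S U]]: functor [S U] : <<e,s>,<t,e>>, argument [p [k f]] : <e,s>; result <t,e>.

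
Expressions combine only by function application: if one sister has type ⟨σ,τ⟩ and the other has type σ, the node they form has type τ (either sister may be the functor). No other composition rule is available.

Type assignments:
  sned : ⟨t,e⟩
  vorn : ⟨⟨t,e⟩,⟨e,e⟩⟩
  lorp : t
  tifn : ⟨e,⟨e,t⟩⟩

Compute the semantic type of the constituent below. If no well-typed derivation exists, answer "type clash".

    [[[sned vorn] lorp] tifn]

type clash

[sned vorn]: ⟨⟨t,e⟩,⟨e,e⟩⟩ applied to ⟨t,e⟩ yields ⟨e,e⟩.
At [[sned vorn] lorp]: neither ⟨e,e⟩ nor t can take the other as argument; the node is ill-typed.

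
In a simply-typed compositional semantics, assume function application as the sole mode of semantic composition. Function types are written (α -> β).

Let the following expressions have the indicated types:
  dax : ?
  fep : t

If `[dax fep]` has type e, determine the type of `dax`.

(t -> e)

At [dax fep] (required: e): fep is t, which is not a function with range e; hence dax is the functor — type (t -> e).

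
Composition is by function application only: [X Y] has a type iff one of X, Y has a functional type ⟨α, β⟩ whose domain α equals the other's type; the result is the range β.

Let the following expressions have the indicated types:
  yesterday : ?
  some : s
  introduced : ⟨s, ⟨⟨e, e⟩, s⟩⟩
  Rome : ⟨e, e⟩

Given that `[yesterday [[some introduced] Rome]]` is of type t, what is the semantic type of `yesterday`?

⟨s, t⟩

At [yesterday [[some introduced] Rome]] (required: t): [[some introduced] Rome] is s, which is not a function with range t; hence yesterday is the functor — type ⟨s, t⟩.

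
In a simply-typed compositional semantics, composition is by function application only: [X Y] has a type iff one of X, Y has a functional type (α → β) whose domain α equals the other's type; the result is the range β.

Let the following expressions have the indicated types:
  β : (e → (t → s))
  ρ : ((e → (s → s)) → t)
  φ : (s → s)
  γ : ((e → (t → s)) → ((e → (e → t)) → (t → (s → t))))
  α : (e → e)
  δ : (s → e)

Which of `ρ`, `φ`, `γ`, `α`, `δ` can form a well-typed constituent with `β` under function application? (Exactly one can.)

γ

ρ : ((e → (s → s)) → t) — neither side's domain matches the other.
φ : (s → s) — neither side's domain matches the other.
γ — combines: γ : ((e → (t → s)) → ((e → (e → t)) → (t → (s → t)))) takes β : (e → (t → s)) as argument, giving ((e → (e → t)) → (t → (s → t))).
α : (e → e) — neither side's domain matches the other.
δ : (s → e) — neither side's domain matches the other.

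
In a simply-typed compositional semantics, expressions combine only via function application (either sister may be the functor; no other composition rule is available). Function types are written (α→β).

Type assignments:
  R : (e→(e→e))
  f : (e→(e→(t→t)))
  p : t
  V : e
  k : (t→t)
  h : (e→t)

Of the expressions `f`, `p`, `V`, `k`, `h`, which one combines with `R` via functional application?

V

f : (e→(e→(t→t))) — neither side's domain matches the other.
p : t — neither side's domain matches the other.
V — combines: R : (e→(e→e)) takes V : e as argument, giving (e→e).
k : (t→t) — neither side's domain matches the other.
h : (e→t) — neither side's domain matches the other.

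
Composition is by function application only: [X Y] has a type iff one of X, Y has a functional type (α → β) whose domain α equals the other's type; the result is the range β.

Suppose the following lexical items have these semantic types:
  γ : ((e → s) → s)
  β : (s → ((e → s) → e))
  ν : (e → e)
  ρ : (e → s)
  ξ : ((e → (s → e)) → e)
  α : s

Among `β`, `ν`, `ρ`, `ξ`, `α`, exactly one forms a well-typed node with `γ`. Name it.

ρ

β : (s → ((e → s) → e)) — no; γ wants (e → s), and β wants s.
ν : (e → e) — no; γ wants (e → s), and ν wants e.
ρ — combines: γ : ((e → s) → s) takes ρ : (e → s) as argument, giving s.
ξ : ((e → (s → e)) → e) — no; γ wants (e → s), and ξ wants (e → (s → e)).
α : s — no; γ wants (e → s), and α wants nothing (atomic).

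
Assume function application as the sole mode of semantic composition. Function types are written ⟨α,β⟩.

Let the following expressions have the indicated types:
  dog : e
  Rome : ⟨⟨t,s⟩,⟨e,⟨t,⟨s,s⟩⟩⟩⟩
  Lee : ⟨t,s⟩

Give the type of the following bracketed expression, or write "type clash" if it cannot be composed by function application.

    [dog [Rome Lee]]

At [Rome Lee], Rome : ⟨⟨t,s⟩,⟨e,⟨t,⟨s,s⟩⟩⟩⟩ takes Lee : ⟨t,s⟩, giving ⟨e,⟨t,⟨s,s⟩⟩⟩.
At [dog [Rome Lee]], [Rome Lee] : ⟨e,⟨t,⟨s,s⟩⟩⟩ takes dog : e, giving ⟨t,⟨s,s⟩⟩.

⟨t,⟨s,s⟩⟩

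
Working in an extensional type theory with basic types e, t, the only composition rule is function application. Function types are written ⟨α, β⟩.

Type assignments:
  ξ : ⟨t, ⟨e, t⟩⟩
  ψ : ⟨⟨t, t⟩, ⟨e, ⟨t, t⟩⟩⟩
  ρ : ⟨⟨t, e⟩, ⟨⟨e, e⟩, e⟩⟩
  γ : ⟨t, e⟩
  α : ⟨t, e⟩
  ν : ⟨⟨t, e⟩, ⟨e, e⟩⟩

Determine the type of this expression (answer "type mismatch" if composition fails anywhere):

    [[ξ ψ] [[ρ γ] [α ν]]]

type mismatch

[ξ ψ]: ⟨t, ⟨e, t⟩⟩ with ⟨⟨t, t⟩, ⟨e, ⟨t, t⟩⟩⟩ — neither is a function whose domain matches the other; composition fails here.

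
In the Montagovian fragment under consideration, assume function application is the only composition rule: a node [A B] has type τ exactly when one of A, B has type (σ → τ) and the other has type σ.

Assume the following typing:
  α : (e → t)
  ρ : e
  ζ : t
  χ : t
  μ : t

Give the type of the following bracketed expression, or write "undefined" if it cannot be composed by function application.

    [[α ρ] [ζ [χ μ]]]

[α ρ] — α of type (e → t) combines with ρ of type e: type t.
At [χ μ]: neither t nor t can take the other as argument; the node is ill-typed.

undefined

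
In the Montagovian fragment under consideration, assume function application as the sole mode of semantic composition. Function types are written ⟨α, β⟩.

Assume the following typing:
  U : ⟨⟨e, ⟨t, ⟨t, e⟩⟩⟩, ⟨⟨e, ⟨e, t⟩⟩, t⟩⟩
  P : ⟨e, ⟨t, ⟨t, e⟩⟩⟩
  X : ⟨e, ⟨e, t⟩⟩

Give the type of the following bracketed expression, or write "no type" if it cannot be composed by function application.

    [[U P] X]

[U P]: ⟨⟨e, ⟨t, ⟨t, e⟩⟩⟩, ⟨⟨e, ⟨e, t⟩⟩, t⟩⟩ applied to ⟨e, ⟨t, ⟨t, e⟩⟩⟩ yields ⟨⟨e, ⟨e, t⟩⟩, t⟩.
[[U P] X]: ⟨⟨e, ⟨e, t⟩⟩, t⟩ applied to ⟨e, ⟨e, t⟩⟩ yields t.

t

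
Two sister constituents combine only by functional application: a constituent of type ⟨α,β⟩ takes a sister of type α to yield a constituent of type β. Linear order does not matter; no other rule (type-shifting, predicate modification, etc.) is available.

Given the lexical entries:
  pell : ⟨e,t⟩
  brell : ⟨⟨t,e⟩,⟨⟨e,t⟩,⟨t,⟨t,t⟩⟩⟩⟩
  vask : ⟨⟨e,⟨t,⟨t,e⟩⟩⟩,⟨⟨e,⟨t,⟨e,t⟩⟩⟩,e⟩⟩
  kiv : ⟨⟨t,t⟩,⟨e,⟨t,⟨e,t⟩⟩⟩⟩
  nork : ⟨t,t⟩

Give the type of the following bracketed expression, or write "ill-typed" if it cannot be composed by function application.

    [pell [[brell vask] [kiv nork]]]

[brell vask]: ⟨⟨t,e⟩,⟨⟨e,t⟩,⟨t,⟨t,t⟩⟩⟩⟩ and ⟨⟨e,⟨t,⟨t,e⟩⟩⟩,⟨⟨e,⟨t,⟨e,t⟩⟩⟩,e⟩⟩ cannot combine by function application — type clash.

ill-typed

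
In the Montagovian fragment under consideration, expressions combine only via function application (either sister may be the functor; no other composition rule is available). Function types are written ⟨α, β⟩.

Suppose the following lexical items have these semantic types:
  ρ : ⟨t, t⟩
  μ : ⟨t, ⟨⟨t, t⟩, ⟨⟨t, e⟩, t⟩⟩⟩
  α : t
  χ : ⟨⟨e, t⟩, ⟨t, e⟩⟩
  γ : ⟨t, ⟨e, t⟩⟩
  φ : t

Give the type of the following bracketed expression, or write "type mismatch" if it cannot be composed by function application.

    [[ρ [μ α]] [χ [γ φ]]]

[μ α] — μ of type ⟨t, ⟨⟨t, t⟩, ⟨⟨t, e⟩, t⟩⟩⟩ combines with α of type t: type ⟨⟨t, t⟩, ⟨⟨t, e⟩, t⟩⟩.
[ρ [μ α]] — [μ α] of type ⟨⟨t, t⟩, ⟨⟨t, e⟩, t⟩⟩ combines with ρ of type ⟨t, t⟩: type ⟨⟨t, e⟩, t⟩.
[γ φ] — γ of type ⟨t, ⟨e, t⟩⟩ combines with φ of type t: type ⟨e, t⟩.
[χ [γ φ]] — χ of type ⟨⟨e, t⟩, ⟨t, e⟩⟩ combines with [γ φ] of type ⟨e, t⟩: type ⟨t, e⟩.
[[ρ [μ α]] [χ [γ φ]]] — [ρ [μ α]] of type ⟨⟨t, e⟩, t⟩ combines with [χ [γ φ]] of type ⟨t, e⟩: type t.

t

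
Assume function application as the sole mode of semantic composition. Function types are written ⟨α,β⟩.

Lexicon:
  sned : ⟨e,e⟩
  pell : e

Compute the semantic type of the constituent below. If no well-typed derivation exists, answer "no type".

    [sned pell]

At [sned pell], sned : ⟨e,e⟩ takes pell : e, giving e.

e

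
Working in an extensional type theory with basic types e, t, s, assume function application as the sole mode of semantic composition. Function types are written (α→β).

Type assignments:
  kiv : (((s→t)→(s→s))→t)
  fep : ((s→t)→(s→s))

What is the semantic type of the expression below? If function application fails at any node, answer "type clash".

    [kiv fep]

[kiv fep] — kiv of type (((s→t)→(s→s))→t) combines with fep of type ((s→t)→(s→s)): type t.

t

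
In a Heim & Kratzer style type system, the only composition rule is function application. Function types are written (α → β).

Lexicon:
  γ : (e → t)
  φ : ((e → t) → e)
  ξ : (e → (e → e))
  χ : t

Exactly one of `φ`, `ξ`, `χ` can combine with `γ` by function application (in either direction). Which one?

φ

φ — combines: φ : ((e → t) → e) takes γ : (e → t) as argument, giving e.
ξ : (e → (e → e)) — no; γ wants e, and ξ wants e.
χ : t — no; γ wants e, and χ wants nothing (atomic).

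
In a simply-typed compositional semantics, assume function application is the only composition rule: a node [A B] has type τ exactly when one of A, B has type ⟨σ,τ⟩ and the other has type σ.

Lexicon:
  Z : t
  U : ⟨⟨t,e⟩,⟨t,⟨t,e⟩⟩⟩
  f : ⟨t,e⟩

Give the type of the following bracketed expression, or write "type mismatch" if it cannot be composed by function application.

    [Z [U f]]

⟨t,e⟩

[U f] — U of type ⟨⟨t,e⟩,⟨t,⟨t,e⟩⟩⟩ combines with f of type ⟨t,e⟩: type ⟨t,⟨t,e⟩⟩.
[Z [U f]] — [U f] of type ⟨t,⟨t,e⟩⟩ combines with Z of type t: type ⟨t,e⟩.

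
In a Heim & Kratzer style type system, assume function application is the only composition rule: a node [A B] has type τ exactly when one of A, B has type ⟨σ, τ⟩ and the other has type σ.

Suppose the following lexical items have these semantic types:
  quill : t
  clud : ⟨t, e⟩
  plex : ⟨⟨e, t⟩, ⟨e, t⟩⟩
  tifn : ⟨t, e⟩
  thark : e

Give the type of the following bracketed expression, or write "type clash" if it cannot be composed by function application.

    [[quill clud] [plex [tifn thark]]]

type clash

[quill clud]: functor clud : ⟨t, e⟩, argument quill : t; result e.
At [tifn thark]: neither ⟨t, e⟩ nor e can take the other as argument; the node is ill-typed.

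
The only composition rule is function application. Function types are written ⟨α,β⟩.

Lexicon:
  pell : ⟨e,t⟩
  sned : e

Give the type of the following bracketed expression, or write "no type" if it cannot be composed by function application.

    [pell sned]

t

[pell sned]: ⟨e,t⟩ applied to e yields t.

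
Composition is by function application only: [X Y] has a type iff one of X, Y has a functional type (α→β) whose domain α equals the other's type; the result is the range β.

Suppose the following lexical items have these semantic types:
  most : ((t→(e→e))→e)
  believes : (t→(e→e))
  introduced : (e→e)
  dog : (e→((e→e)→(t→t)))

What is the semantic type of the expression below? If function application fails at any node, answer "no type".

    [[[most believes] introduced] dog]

[most believes]: ((t→(e→e))→e) applied to (t→(e→e)) yields e.
[[most believes] introduced]: (e→e) applied to e yields e.
[[[most believes] introduced] dog]: (e→((e→e)→(t→t))) applied to e yields ((e→e)→(t→t)).

((e→e)→(t→t))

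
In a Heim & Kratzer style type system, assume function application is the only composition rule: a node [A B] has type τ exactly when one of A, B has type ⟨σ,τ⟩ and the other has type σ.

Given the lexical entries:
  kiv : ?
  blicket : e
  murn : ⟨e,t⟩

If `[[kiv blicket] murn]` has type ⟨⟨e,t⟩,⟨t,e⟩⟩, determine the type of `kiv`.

⟨e,⟨⟨e,t⟩,⟨⟨e,t⟩,⟨t,e⟩⟩⟩⟩

At [[kiv blicket] murn] (required: ⟨⟨e,t⟩,⟨t,e⟩⟩): murn is ⟨e,t⟩, which is not a function with range ⟨⟨e,t⟩,⟨t,e⟩⟩; hence [kiv blicket] is the functor — type ⟨⟨e,t⟩,⟨⟨e,t⟩,⟨t,e⟩⟩⟩.
At [kiv blicket] (required: ⟨⟨e,t⟩,⟨⟨e,t⟩,⟨t,e⟩⟩⟩): blicket is e, which is not a function with range ⟨⟨e,t⟩,⟨⟨e,t⟩,⟨t,e⟩⟩⟩; hence kiv is the functor — type ⟨e,⟨⟨e,t⟩,⟨⟨e,t⟩,⟨t,e⟩⟩⟩⟩.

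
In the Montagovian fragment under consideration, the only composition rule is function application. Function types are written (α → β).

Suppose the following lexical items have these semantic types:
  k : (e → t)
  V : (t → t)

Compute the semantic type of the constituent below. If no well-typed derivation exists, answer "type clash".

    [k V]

[k V]: (e → t) with (t → t) — neither is a function whose domain matches the other; composition fails here.

type clash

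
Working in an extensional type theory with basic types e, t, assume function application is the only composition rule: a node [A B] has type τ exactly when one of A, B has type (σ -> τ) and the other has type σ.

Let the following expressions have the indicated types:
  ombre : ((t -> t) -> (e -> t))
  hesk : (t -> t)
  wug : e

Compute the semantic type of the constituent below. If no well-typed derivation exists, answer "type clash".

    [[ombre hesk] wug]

[ombre hesk]: ((t -> t) -> (e -> t)) applied to (t -> t) yields (e -> t).
[[ombre hesk] wug]: (e -> t) applied to e yields t.

t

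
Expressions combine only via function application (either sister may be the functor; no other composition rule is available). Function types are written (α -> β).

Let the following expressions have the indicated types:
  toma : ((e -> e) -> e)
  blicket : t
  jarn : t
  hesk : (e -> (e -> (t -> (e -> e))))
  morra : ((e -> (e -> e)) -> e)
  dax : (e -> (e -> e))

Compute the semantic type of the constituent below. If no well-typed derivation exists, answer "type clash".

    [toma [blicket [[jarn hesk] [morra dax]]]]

type clash

[jarn hesk]: t with (e -> (e -> (t -> (e -> e)))) — neither is a function whose domain matches the other; composition fails here.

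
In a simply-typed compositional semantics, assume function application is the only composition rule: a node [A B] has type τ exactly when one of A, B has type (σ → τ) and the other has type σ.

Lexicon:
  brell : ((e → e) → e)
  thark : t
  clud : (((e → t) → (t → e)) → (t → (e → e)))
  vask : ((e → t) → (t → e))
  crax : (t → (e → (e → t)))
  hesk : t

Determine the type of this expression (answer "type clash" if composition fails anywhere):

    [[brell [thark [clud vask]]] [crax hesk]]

(e → t)

[clud vask]: clud is (((e → t) → (t → e)) → (t → (e → e))), vask is ((e → t) → (t → e)); result (t → (e → e)).
[thark [clud vask]]: [clud vask] is (t → (e → e)), thark is t; result (e → e).
[brell [thark [clud vask]]]: brell is ((e → e) → e), [thark [clud vask]] is (e → e); result e.
[crax hesk]: crax is (t → (e → (e → t))), hesk is t; result (e → (e → t)).
[[brell [thark [clud vask]]] [crax hesk]]: [crax hesk] is (e → (e → t)), [brell [thark [clud vask]]] is e; result (e → t).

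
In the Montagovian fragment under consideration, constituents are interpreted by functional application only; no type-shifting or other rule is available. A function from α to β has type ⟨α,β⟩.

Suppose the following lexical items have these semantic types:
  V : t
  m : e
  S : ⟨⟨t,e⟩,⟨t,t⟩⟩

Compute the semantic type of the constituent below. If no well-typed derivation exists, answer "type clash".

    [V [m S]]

type clash

[m S]: e and ⟨⟨t,e⟩,⟨t,t⟩⟩ cannot combine by function application — type clash.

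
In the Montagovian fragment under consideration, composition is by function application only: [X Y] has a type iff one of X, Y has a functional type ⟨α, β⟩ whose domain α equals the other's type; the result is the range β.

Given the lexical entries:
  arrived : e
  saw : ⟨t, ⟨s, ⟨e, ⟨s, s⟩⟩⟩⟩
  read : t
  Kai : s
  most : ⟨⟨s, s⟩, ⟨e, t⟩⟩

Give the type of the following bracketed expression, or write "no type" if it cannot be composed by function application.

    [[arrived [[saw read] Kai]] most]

At [saw read], saw : ⟨t, ⟨s, ⟨e, ⟨s, s⟩⟩⟩⟩ takes read : t, giving ⟨s, ⟨e, ⟨s, s⟩⟩⟩.
At [[saw read] Kai], [saw read] : ⟨s, ⟨e, ⟨s, s⟩⟩⟩ takes Kai : s, giving ⟨e, ⟨s, s⟩⟩.
At [arrived [[saw read] Kai]], [[saw read] Kai] : ⟨e, ⟨s, s⟩⟩ takes arrived : e, giving ⟨s, s⟩.
At [[arrived [[saw read] Kai]] most], most : ⟨⟨s, s⟩, ⟨e, t⟩⟩ takes [arrived [[saw read] Kai]] : ⟨s, s⟩, giving ⟨e, t⟩.

⟨e, t⟩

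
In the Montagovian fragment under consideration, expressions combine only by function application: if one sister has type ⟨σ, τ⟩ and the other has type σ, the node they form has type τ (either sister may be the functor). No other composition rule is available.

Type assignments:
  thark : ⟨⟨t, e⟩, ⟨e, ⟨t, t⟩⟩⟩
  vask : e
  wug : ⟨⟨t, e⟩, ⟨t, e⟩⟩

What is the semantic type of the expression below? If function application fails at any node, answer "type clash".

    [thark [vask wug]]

[vask wug]: e and ⟨⟨t, e⟩, ⟨t, e⟩⟩ cannot combine by function application — type clash.

type clash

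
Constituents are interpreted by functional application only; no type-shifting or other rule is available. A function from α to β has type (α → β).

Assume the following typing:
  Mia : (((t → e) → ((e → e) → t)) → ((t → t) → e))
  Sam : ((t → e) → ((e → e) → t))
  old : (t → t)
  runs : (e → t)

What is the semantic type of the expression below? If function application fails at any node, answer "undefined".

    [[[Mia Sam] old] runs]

t

[Mia Sam]: (((t → e) → ((e → e) → t)) → ((t → t) → e)) applied to ((t → e) → ((e → e) → t)) yields ((t → t) → e).
[[Mia Sam] old]: ((t → t) → e) applied to (t → t) yields e.
[[[Mia Sam] old] runs]: (e → t) applied to e yields t.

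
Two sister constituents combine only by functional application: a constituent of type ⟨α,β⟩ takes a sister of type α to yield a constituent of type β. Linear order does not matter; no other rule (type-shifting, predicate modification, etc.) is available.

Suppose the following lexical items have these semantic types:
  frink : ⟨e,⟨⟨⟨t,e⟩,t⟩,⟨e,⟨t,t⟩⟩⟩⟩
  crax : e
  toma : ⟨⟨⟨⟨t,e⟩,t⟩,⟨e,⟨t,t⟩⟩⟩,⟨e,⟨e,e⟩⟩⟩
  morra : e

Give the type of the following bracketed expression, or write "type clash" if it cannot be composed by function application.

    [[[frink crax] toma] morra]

[frink crax]: ⟨e,⟨⟨⟨t,e⟩,t⟩,⟨e,⟨t,t⟩⟩⟩⟩ applied to e yields ⟨⟨⟨t,e⟩,t⟩,⟨e,⟨t,t⟩⟩⟩.
[[frink crax] toma]: ⟨⟨⟨⟨t,e⟩,t⟩,⟨e,⟨t,t⟩⟩⟩,⟨e,⟨e,e⟩⟩⟩ applied to ⟨⟨⟨t,e⟩,t⟩,⟨e,⟨t,t⟩⟩⟩ yields ⟨e,⟨e,e⟩⟩.
[[[frink crax] toma] morra]: ⟨e,⟨e,e⟩⟩ applied to e yields ⟨e,e⟩.

⟨e,e⟩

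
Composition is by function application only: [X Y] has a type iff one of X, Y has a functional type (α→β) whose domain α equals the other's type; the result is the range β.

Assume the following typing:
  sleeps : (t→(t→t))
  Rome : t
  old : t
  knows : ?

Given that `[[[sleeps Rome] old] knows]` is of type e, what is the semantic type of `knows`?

[[[sleeps Rome] old] knows] must have type e. The sister [[sleeps Rome] old] has type t; that is not a function onto e, so knows must be the functor, of type (t→e).

(t→e)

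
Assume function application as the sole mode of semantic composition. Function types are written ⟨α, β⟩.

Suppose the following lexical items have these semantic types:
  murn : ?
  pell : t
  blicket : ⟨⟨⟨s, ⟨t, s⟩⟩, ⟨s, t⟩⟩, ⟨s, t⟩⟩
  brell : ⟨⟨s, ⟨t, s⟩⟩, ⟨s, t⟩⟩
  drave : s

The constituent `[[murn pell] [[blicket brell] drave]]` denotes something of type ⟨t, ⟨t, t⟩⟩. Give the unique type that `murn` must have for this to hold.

[[murn pell] [[blicket brell] drave]] is required to be ⟨t, ⟨t, t⟩⟩. [[blicket brell] drave] : t cannot yield ⟨t, ⟨t, t⟩⟩ as functor, so [murn pell] : ⟨t, ⟨t, ⟨t, t⟩⟩⟩.
[murn pell] is required to be ⟨t, ⟨t, ⟨t, t⟩⟩⟩. pell : t cannot yield ⟨t, ⟨t, ⟨t, t⟩⟩⟩ as functor, so murn : ⟨t, ⟨t, ⟨t, ⟨t, t⟩⟩⟩⟩.

⟨t, ⟨t, ⟨t, ⟨t, t⟩⟩⟩⟩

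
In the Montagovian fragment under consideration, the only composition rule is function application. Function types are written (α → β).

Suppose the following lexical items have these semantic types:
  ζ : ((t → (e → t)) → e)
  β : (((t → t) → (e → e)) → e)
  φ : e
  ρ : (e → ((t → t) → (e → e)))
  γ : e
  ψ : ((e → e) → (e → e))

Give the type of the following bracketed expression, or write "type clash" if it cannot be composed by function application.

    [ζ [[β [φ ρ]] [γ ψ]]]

type clash

[φ ρ] — ρ of type (e → ((t → t) → (e → e))) combines with φ of type e: type ((t → t) → (e → e)).
[β [φ ρ]] — β of type (((t → t) → (e → e)) → e) combines with [φ ρ] of type ((t → t) → (e → e)): type e.
[γ ψ]: e and ((e → e) → (e → e)) cannot combine by function application — type clash.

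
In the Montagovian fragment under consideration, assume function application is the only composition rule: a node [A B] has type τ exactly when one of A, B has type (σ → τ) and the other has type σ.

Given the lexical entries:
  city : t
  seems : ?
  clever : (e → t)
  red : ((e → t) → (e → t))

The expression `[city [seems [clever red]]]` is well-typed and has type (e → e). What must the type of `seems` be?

((e → t) → (t → (e → e)))

[city [seems [clever red]]] is required to be (e → e). city : t cannot yield (e → e) as functor, so [seems [clever red]] : (t → (e → e)).
[seems [clever red]] is required to be (t → (e → e)). [clever red] : (e → t) cannot yield (t → (e → e)) as functor, so seems : ((e → t) → (t → (e → e))).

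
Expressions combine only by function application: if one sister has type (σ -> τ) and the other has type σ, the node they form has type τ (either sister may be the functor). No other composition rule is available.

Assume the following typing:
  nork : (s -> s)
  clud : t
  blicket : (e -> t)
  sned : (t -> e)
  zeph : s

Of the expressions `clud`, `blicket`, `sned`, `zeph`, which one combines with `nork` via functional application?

zeph

clud : t — nork needs s; clud needs nothing (atomic); neither fits.
blicket : (e -> t) — nork needs s; blicket needs e; neither fits.
sned : (t -> e) — nork needs s; sned needs t; neither fits.
zeph — combines: nork : (s -> s) takes zeph : s as argument, giving s.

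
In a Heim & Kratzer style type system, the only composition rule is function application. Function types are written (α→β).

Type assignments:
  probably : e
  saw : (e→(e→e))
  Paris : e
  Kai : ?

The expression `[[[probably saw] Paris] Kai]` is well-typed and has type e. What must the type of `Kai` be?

At [[[probably saw] Paris] Kai] (required: e): [[probably saw] Paris] is e, which is not a function with range e; hence Kai is the functor — type (e→e).

(e→e)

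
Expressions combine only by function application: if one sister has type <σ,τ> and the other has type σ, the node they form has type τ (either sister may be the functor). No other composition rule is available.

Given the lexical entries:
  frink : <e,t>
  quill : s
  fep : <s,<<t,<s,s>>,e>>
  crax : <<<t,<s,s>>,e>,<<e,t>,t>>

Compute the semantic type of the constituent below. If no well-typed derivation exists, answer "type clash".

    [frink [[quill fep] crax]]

[quill fep]: fep is <s,<<t,<s,s>>,e>>, quill is s; result <<t,<s,s>>,e>.
[[quill fep] crax]: crax is <<<t,<s,s>>,e>,<<e,t>,t>>, [quill fep] is <<t,<s,s>>,e>; result <<e,t>,t>.
[frink [[quill fep] crax]]: [[quill fep] crax] is <<e,t>,t>, frink is <e,t>; result t.

t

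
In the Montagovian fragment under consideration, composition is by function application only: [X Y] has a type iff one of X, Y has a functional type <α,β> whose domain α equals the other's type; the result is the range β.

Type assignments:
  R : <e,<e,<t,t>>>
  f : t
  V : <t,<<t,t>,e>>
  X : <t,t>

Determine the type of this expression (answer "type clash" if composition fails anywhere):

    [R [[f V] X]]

<e,<t,t>>

[f V] — V of type <t,<<t,t>,e>> combines with f of type t: type <<t,t>,e>.
[[f V] X] — [f V] of type <<t,t>,e> combines with X of type <t,t>: type e.
[R [[f V] X]] — R of type <e,<e,<t,t>>> combines with [[f V] X] of type e: type <e,<t,t>>.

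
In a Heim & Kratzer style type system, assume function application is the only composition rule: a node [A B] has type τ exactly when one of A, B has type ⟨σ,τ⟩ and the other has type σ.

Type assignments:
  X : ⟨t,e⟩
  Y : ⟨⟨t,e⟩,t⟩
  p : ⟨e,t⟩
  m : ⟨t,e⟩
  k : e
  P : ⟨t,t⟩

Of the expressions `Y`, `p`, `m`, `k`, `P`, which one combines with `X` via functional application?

Y

Y — combines: Y : ⟨⟨t,e⟩,t⟩ takes X : ⟨t,e⟩ as argument, giving t.
p : ⟨e,t⟩ — no; X wants t, and p wants e.
m : ⟨t,e⟩ — no; X wants t, and m wants t.
k : e — no; X wants t, and k wants nothing (atomic).
P : ⟨t,t⟩ — no; X wants t, and P wants t.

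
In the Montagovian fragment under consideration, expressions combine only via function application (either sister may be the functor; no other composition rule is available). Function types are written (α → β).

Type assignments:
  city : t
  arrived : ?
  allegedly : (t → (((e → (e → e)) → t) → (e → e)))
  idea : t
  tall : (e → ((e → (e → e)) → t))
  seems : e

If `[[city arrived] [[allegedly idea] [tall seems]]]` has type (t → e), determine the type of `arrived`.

(t → ((e → e) → (t → e)))

For [[city arrived] [[allegedly idea] [tall seems]]] to have type (t → e) with [[allegedly idea] [tall seems]] of type (e → e), [city arrived] must be the function: [city arrived] : ((e → e) → (t → e)).
For [city arrived] to have type ((e → e) → (t → e)) with city of type t, arrived must be the function: arrived : (t → ((e → e) → (t → e))).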